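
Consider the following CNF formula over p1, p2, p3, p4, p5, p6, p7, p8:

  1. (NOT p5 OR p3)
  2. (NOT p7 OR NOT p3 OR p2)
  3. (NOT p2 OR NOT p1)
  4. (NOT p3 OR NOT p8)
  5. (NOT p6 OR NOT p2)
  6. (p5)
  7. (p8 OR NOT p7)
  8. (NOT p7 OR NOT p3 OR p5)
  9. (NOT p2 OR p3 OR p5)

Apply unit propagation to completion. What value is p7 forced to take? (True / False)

False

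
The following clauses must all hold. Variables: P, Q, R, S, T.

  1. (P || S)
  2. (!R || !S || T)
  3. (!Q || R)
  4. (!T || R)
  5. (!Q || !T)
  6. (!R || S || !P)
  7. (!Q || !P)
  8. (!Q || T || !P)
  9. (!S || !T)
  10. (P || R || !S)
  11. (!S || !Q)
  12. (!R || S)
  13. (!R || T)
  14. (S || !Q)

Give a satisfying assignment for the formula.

P=1, Q=0, R=0, S=0, T=0

Pure literal: Q appears only negated; assign Q = False.
Set P = True and propagate.
For the remaining variables, R = False, S = False, T = False works.
Every clause has at least one true literal under this assignment.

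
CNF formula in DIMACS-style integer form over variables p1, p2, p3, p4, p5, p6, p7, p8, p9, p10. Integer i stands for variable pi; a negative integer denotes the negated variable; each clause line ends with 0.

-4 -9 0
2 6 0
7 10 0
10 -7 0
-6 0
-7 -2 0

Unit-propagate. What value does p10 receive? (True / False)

(~p6) is a unit clause: p6 = False.
From (p6 \/ p2) and p6 = False: p2 = True.
In (~p2 \/ ~p7), ~p2 is now false; ~p7 must hold, so p7 = False.
From (p7 \/ p10) and p7 = False: p10 = True.

True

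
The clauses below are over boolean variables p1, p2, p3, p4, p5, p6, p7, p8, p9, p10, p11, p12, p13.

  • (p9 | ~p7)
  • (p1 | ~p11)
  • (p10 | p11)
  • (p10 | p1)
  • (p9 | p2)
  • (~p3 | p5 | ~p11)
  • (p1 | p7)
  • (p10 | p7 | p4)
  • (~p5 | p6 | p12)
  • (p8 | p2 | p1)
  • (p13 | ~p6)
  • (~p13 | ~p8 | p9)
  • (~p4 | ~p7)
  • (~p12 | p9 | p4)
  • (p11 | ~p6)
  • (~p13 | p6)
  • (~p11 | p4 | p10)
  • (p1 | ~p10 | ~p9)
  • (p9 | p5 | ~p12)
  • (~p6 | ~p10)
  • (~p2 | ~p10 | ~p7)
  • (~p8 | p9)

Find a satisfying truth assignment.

p1=1  p2=0  p3=0  p4=1  p5=0  p6=0  p7=0  p8=0  p9=1  p10=0  p11=1  p12=0  p13=0

Check each clause:
  1. (p9 | ~p7) — ~p7 is true.
  2. (p1 | ~p11) — p1 is true.
  3. (p10 | p11) — p11 is true.
  4. (p1 | p10) — p1 is true.
  5. (p9 | p2) — p9 is true.
  6. (p5 | ~p11 | ~p3) — ~p3 is true.
  7. (p1 | p7) — p1 is true.
  8. (p10 | p4 | p7) — p4 is true.
  9. (p6 | p12 | ~p5) — ~p5 is true.
  10. (p1 | p2 | p8) — p1 is true.
  11. (~p6 | p13) — ~p6 is true.
  12. (~p13 | p9 | ~p8) — ~p8 is true.
  13. (~p7 | ~p4) — ~p7 is true.
  14. (p4 | ~p12 | p9) — p9 is true.
  15. (~p6 | p11) — ~p6 is true.
  16. (~p13 | p6) — ~p13 is true.
  17. (p10 | p4 | ~p11) — p4 is true.
  18. (p1 | ~p10 | ~p9) — p1 is true.
  19. (p9 | ~p12 | p5) — p9 is true.
  20. (~p10 | ~p6) — ~p6 is true.
  21. (~p2 | ~p10 | ~p7) — ~p7 is true.
  22. (~p8 | p9) — ~p8 is true.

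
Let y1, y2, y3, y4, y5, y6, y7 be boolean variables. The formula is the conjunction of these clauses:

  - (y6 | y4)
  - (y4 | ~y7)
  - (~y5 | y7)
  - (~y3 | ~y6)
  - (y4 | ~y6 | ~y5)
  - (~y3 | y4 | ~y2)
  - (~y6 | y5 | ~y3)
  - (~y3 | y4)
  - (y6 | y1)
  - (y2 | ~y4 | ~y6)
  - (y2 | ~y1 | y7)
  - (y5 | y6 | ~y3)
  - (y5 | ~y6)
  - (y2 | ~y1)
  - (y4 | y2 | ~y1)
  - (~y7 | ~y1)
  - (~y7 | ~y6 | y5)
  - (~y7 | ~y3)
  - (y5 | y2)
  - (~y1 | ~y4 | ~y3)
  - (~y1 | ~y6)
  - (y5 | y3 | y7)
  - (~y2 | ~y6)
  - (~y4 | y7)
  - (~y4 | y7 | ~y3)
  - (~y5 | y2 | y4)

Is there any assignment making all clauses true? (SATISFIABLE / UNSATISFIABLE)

UNSATISFIABLE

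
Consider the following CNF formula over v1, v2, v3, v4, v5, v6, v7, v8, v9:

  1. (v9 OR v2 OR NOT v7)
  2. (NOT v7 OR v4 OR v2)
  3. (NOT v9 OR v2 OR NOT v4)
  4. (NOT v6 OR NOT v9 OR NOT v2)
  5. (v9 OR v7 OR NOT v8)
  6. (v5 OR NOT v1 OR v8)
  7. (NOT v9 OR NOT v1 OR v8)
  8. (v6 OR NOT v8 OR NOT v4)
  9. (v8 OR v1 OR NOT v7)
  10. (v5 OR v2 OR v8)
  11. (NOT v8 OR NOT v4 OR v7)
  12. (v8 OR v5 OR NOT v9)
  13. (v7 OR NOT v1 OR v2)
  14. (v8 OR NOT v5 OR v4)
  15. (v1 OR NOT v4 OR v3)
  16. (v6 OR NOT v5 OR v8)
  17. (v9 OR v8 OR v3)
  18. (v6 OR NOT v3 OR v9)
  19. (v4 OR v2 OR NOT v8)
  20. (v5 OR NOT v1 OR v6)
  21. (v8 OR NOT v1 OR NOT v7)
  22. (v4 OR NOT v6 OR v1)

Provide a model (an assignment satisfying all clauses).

Set v1 = True and propagate.
Set v2 = True and propagate.
Set v3 = False and propagate.
For the remaining variables, v4 = False, v5 = True, v6 = False, v7 = True, v8 = True, v9 = True works.
Every clause has at least one true literal under this assignment.

v1=T, v2=T, v3=F, v4=F, v5=T, v6=F, v7=T, v8=T, v9=T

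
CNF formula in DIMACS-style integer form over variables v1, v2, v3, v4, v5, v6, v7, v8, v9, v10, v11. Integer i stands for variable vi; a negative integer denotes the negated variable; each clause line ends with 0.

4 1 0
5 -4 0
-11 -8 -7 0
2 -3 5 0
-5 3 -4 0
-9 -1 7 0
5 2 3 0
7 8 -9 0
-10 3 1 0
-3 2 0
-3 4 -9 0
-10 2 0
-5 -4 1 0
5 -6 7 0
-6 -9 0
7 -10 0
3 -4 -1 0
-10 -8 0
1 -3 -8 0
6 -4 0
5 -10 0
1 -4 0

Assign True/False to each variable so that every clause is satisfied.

v1 = 1, v2 = 1, v3 = 1, v4 = 0, v5 = 0, v6 = 1, v7 = 1, v8 = 0, v9 = 0, v10 = 0, v11 = 0

Check each clause:
  1. {v4, v1} — v1 is true.
  2. {v5, ¬v4} — ¬v4 is true.
  3. {¬v8, ¬v7, ¬v11} — ¬v8 is true.
  4. {v2, ¬v3, v5} — v2 is true.
  5. {¬v5, v3, ¬v4} — v3 is true.
  6. {v7, ¬v9, ¬v1} — v7 is true.
  7. {v2, v5, v3} — v2 is true.
  8. {v8, v7, ¬v9} — v7 is true.
  9. {v1, ¬v10, v3} — v1 is true.
  10. {¬v3, v2} — v2 is true.
  11. {¬v3, v4, ¬v9} — ¬v9 is true.
  12. {v2, ¬v10} — v2 is true.
  13. {¬v4, ¬v5, v1} — v1 is true.
  14. {v5, ¬v6, v7} — v7 is true.
  15. {¬v6, ¬v9} — ¬v9 is true.
  16. {¬v10, v7} — ¬v10 is true.
  17. {¬v1, ¬v4, v3} — v3 is true.
  18. {¬v8, ¬v10} — ¬v8 is true.
  19. {¬v8, v1, ¬v3} — ¬v8 is true.
  20. {v6, ¬v4} — ¬v4 is true.
  21. {v5, ¬v10} — ¬v10 is true.
  22. {¬v4, v1} — v1 is true.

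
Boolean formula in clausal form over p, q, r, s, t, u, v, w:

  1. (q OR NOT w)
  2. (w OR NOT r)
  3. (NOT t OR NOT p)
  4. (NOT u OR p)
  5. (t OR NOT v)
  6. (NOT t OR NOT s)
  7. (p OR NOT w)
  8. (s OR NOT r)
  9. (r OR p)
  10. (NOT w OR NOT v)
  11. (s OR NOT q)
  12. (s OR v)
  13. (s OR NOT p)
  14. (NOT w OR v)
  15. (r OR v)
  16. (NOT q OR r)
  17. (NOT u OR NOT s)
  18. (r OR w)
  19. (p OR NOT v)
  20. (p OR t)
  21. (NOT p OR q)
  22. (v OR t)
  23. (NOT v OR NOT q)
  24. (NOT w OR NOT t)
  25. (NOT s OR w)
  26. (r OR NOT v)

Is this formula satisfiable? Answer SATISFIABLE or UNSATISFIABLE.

UNSATISFIABLE

v = True:
  propagation gives t=True, p=False; an empty clause results — contradiction.
v = False:
  propagation gives s=True, t=False; an empty clause results — contradiction.
Every branch closes, so no satisfying assignment exists.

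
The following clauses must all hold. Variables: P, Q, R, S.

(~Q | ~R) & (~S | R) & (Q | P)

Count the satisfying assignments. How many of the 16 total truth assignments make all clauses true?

The models are:
  P=F Q=T R=F S=F
  P=T Q=F R=F S=F
  P=T Q=F R=T S=F
  P=T Q=F R=T S=T
  P=T Q=T R=F S=F
Count: 5.

5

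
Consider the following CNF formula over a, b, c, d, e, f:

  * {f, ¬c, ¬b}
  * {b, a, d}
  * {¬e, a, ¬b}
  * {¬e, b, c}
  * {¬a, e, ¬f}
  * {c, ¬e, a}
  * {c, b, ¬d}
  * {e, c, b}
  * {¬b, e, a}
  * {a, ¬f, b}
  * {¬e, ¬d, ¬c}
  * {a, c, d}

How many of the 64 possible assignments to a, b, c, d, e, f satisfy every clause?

Split on b, then a.
  b=1, a=1: 7 of the 16 assignments to (c,d,e,f) work.
  b=1, a=0: a clause becomes empty — 0.
  b=0, a=1: remaining (c,d,e,f) ∈ {(1,0,0,0); (1,0,1,0); (1,0,1,1); (1,1,0,0)} — 4.
  b=0, a=0: remaining (c,d,e,f) ∈ {(1,1,0,0)} — 1.
Total: 7 + 0 + 4 + 1 = 12.

12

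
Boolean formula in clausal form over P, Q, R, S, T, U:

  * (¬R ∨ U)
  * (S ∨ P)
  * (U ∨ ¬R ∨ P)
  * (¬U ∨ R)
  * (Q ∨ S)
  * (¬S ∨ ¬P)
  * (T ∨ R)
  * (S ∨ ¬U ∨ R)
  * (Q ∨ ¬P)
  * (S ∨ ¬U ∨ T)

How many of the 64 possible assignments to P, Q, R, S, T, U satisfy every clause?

8

Split on R, then S.
  R=1, S=1: remaining (P,Q,T,U) ∈ {(0,0,0,1); (0,0,1,1); (0,1,0,1); (0,1,1,1)} — 4.
  R=1, S=0: remaining (P,Q,T,U) ∈ {(1,1,1,1)} — 1.
  R=0, S=1: remaining (P,Q,T,U) ∈ {(0,0,1,0); (0,1,1,0)} — 2.
  R=0, S=0: remaining (P,Q,T,U) ∈ {(1,1,1,0)} — 1.
Total: 4 + 1 + 2 + 1 = 8.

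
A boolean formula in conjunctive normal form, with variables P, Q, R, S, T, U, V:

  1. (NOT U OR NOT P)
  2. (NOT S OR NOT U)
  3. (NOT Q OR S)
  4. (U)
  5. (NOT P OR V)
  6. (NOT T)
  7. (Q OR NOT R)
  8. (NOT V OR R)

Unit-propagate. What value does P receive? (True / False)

False

Unit clause (U) sets U = True.
From (NOT P OR NOT U) and U = True: P = False.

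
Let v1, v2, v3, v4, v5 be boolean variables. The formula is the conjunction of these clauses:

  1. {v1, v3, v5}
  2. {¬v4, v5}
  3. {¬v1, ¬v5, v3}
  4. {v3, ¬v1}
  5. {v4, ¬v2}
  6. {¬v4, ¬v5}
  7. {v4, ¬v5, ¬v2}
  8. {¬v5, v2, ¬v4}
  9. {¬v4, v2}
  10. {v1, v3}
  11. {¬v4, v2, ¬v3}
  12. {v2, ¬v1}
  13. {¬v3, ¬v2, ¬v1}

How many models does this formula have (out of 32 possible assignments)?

2

The models are:
  v1=0 v2=0 v3=1 v4=0 v5=0
  v1=0 v2=0 v3=1 v4=0 v5=1
Count: 2.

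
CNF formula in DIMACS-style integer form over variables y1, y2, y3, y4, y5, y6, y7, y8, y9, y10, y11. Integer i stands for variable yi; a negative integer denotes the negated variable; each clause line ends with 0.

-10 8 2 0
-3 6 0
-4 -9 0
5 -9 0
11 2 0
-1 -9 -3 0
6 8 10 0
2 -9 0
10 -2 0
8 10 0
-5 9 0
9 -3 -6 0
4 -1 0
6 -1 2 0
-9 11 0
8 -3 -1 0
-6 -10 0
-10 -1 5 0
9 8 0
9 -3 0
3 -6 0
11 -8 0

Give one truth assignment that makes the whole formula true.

y1=False  y2=False  y3=False  y4=False  y5=False  y6=False  y7=True  y8=True  y9=False  y10=False  y11=True

Pure literal: y1 appears only negated; assign y1 = False.
y11 occurs only positively in the remaining clauses — set y11 = True.
Branch on y2: take y2 = False.
  then y9 is forced to False.
  then y5 is forced to False.
  then y8 is forced to True.
  then y3 is forced to False.
  then y6 is forced to False.
y4, y7, y10 are now unconstrained; take y4 = False, y7 = True, y10 = False.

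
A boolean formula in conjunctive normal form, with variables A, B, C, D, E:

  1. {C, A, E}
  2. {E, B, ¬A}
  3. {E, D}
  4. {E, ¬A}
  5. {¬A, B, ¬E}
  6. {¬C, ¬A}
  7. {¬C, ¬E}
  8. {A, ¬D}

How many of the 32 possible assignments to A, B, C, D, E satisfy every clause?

4

The models are:
  A=F B=F C=F D=F E=T
  A=F B=T C=F D=F E=T
  A=T B=T C=F D=F E=T
  A=T B=T C=F D=T E=T
Count: 4.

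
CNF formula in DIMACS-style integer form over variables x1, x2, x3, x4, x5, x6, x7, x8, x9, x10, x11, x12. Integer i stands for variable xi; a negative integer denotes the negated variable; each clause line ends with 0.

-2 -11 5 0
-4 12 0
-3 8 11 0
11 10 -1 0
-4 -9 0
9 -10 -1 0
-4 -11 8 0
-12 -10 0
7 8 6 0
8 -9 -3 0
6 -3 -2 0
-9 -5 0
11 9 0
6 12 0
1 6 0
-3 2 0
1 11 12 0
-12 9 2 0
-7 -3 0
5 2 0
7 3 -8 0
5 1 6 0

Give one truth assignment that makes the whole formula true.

x1=T, x2=F, x3=F, x4=F, x5=T, x6=T, x7=T, x8=T, x9=F, x10=F, x11=T, x12=F

Pure literal: x4 appears only negated; assign x4 = False.
x6 occurs only positively in the remaining clauses — set x6 = True.
Set x1 = True and propagate.
Set x2 = False and propagate.
  then x3 is forced to False.
  then x5 is forced to True.
  then x9 is forced to False.
  then x10 is forced to False.
  then x11 is forced to True.
  then x12 is forced to False.
For the remaining variables, x7 = True, x8 = True works.
Every clause has at least one true literal under this assignment.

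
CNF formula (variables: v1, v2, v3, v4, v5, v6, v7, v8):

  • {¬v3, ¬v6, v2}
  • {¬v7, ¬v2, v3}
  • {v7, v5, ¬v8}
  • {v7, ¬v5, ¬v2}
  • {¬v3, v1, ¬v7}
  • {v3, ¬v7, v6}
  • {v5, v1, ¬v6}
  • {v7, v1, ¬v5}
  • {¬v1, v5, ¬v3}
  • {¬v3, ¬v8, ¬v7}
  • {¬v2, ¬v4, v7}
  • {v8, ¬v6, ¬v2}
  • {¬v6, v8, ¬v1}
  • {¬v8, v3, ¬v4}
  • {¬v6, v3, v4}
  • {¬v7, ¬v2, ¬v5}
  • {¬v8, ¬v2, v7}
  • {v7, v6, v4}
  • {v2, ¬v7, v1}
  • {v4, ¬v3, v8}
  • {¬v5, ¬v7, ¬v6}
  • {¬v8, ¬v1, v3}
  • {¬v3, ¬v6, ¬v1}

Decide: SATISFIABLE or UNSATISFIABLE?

Set v1 = True and propagate.
Set v2 = False and propagate.
Try v3 = True.
  then v6 is forced to False.
  then v5 is forced to True.
The remaining clauses are satisfied by v4 = True, v7 = True, v8 = False.
So v1=T  v2=F  v3=T  v4=T  v5=T  v6=F  v7=T  v8=F is a satisfying assignment.

SATISFIABLE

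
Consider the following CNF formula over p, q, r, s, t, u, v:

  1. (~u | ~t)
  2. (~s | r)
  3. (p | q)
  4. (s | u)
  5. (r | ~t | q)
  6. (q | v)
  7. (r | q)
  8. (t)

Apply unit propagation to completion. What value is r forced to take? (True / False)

(t) is a unit clause: t = True.
(~u | ~t) with t = True leaves only ~u, so u = False.
(s | u) with u = False leaves only s, so s = True.
From (~s | r) and s = True: r = True.

True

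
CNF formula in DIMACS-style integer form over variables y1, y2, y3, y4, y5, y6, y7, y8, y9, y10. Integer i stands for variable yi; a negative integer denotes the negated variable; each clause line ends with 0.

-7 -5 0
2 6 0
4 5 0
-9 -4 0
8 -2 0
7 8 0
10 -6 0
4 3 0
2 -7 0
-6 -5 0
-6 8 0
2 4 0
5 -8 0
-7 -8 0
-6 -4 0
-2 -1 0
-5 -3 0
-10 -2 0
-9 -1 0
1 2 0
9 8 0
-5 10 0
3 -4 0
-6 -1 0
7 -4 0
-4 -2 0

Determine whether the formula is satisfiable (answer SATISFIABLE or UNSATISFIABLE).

UNSATISFIABLE

y2 = True:
  propagation gives y8=True, y5=True, y7=False, y6=False; an empty clause results — contradiction.
y2 = False:
  propagation gives y6=True, y10=True, y7=False, y8=True; an empty clause results — contradiction.
Every branch closes, so no satisfying assignment exists.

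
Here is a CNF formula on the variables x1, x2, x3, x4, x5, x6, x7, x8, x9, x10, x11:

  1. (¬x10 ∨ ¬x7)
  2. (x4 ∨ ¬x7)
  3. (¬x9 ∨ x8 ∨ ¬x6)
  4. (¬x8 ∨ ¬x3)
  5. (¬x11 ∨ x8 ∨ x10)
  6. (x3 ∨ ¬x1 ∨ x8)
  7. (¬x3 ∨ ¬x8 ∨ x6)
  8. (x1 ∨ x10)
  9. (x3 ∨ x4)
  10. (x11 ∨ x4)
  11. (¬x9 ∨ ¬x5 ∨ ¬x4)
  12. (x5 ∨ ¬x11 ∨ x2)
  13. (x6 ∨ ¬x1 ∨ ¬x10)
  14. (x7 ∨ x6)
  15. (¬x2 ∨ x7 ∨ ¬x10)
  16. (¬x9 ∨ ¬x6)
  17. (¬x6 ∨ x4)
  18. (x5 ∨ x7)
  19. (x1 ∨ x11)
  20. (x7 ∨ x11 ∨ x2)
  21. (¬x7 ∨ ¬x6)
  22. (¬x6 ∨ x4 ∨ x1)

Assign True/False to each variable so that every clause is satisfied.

x9 occurs only negated in the remaining clauses — set x9 = False.
Try x1 = False.
  then x10 is forced to True.
  then x7 is forced to False.
  then x6 is forced to True.
  then x2 is forced to False.
  then x4 is forced to True.
  then x5 is forced to True.
  then x11 is forced to True.
Set x3 = True and propagate.
  then x8 is forced to False.

x1 = False, x2 = False, x3 = True, x4 = True, x5 = True, x6 = True, x7 = False, x8 = False, x9 = False, x10 = True, x11 = True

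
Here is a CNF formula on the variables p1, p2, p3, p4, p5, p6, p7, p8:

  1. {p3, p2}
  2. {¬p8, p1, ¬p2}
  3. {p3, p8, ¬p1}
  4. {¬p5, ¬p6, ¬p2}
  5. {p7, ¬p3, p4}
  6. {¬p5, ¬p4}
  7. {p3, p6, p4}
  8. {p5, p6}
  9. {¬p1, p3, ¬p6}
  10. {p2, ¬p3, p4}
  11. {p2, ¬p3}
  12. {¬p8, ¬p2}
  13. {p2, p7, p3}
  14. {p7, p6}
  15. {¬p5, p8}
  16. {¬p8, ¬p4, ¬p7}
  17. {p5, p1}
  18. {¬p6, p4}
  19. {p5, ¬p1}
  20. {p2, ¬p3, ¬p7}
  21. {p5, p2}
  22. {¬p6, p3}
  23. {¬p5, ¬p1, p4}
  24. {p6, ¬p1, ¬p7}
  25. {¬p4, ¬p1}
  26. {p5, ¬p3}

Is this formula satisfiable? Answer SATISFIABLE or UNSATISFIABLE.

UNSATISFIABLE

p3 = True:
  propagation gives p2=True, p8=False, p5=False; an empty clause results — contradiction.
p3 = False:
  propagation gives p2=True, p8=False, p1=False, p5=False; an empty clause results — contradiction.
Every branch closes, so no satisfying assignment exists.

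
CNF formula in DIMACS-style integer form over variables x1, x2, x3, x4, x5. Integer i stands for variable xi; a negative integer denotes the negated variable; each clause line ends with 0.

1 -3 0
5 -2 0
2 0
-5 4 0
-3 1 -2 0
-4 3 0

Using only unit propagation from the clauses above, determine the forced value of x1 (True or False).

Unit clause (x2) sets x2 = True.
From (x5 || !x2) and x2 = True: x5 = True.
In (!x5 || x4), !x5 is now false; x4 must hold, so x4 = True.
In (x3 || !x4), !x4 is now false; x3 must hold, so x3 = True.
In (x1 || !x3), !x3 is now false; x1 must hold, so x1 = True.

True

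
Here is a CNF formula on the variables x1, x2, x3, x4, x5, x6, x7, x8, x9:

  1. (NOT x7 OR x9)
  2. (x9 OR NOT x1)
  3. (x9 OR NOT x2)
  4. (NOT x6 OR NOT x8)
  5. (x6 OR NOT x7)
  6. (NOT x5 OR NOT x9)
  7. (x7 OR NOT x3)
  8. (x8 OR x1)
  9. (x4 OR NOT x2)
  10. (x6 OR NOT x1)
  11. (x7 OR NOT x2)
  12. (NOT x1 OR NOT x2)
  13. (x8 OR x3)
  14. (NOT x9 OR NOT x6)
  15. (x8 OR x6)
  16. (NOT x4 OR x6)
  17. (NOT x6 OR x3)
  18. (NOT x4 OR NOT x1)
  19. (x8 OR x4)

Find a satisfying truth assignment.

x1=False, x2=False, x3=False, x4=False, x5=True, x6=False, x7=False, x8=True, x9=False

Pure literal: x2 appears only negated; assign x2 = False.
Set x1 = False and propagate.
  then x8 is forced to True.
  then x6 is forced to False.
  then x7 is forced to False.
  then x3 is forced to False.
  then x4 is forced to False.
For the remaining variables, x5 = True, x9 = False works.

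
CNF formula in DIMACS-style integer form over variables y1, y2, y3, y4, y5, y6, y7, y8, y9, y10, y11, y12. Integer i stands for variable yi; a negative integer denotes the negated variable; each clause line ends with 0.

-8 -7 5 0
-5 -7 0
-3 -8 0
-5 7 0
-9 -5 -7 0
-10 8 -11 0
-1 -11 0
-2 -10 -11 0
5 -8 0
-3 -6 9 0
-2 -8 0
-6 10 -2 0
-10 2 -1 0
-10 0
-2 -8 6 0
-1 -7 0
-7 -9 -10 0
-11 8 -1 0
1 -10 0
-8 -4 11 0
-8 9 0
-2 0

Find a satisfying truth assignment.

y1=F, y2=F, y3=T, y4=T, y5=F, y6=F, y7=T, y8=F, y9=F, y10=F, y11=T, y12=T

(~y10) is a unit clause, so y10 = False.
(~y2) is a unit clause, so y2 = False.
y1 occurs only negated in the remaining clauses — set y1 = False.
Pure literal: y6 appears only negated; assign y6 = False.
Try y3 = True.
  then y8 is forced to False.
For the remaining variables, y4 = True, y5 = False, y7 = True, y9 = False, y11 = True, y12 = True works.
Every clause has at least one true literal under this assignment.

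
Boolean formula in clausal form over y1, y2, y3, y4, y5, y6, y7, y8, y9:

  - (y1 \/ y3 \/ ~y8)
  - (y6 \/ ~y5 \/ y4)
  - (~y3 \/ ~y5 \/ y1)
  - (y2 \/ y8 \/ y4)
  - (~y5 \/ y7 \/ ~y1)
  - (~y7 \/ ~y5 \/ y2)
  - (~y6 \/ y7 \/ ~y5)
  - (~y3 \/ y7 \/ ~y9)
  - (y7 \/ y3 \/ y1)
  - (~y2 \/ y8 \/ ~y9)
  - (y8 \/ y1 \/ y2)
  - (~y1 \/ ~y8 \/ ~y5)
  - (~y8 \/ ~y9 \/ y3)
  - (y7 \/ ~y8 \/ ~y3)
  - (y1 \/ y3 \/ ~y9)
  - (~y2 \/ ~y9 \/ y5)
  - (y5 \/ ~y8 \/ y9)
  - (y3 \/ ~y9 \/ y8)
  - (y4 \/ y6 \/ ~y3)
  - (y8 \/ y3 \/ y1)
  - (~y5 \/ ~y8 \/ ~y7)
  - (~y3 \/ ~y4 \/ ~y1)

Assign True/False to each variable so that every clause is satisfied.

y1=False, y2=True, y3=True, y4=True, y5=False, y6=False, y7=True, y8=False, y9=False

Try y1 = False.
The remaining clauses are satisfied by y2 = True, y3 = True, y4 = True, y5 = False, y6 = False, y7 = True, y8 = False, y9 = False.
Check each clause:
  1. (y1 \/ y3 \/ ~y8) — ~y8 is true.
  2. (y6 \/ ~y5 \/ y4) — ~y5 is true.
  3. (~y3 \/ y1 \/ ~y5) — ~y5 is true.
  4. (y8 \/ y2 \/ y4) — y2 is true.
  5. (~y1 \/ y7 \/ ~y5) — ~y5 is true.
  6. (y2 \/ ~y7 \/ ~y5) — y2 is true.
  7. (~y5 \/ y7 \/ ~y6) — ~y6 is true.
  8. (~y3 \/ ~y9 \/ y7) — ~y9 is true.
  9. (y3 \/ y7 \/ y1) — y3 is true.
  10. (~y9 \/ ~y2 \/ y8) — ~y9 is true.
  11. (y1 \/ y8 \/ y2) — y2 is true.
  12. (~y8 \/ ~y1 \/ ~y5) — ~y8 is true.
  13. (y3 \/ ~y9 \/ ~y8) — ~y8 is true.
  14. (~y8 \/ ~y3 \/ y7) — ~y8 is true.
  15. (~y9 \/ y3 \/ y1) — y3 is true.
  16. (y5 \/ ~y2 \/ ~y9) — ~y9 is true.
  17. (~y8 \/ y5 \/ y9) — ~y8 is true.
  18. (y8 \/ y3 \/ ~y9) — y3 is true.
  19. (y6 \/ y4 \/ ~y3) — y4 is true.
  20. (y3 \/ y1 \/ y8) — y3 is true.
  21. (~y8 \/ ~y5 \/ ~y7) — ~y8 is true.
  22. (~y1 \/ ~y3 \/ ~y4) — ~y1 is true.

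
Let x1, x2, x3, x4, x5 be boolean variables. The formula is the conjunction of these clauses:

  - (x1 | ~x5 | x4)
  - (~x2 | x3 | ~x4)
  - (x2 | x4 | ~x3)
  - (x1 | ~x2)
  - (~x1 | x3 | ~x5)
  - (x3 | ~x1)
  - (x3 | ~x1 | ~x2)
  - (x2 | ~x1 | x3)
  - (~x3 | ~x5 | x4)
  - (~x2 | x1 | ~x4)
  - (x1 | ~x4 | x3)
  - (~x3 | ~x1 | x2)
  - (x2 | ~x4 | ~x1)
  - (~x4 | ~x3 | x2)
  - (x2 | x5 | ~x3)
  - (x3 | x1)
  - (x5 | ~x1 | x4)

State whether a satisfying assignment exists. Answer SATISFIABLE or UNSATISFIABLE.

SATISFIABLE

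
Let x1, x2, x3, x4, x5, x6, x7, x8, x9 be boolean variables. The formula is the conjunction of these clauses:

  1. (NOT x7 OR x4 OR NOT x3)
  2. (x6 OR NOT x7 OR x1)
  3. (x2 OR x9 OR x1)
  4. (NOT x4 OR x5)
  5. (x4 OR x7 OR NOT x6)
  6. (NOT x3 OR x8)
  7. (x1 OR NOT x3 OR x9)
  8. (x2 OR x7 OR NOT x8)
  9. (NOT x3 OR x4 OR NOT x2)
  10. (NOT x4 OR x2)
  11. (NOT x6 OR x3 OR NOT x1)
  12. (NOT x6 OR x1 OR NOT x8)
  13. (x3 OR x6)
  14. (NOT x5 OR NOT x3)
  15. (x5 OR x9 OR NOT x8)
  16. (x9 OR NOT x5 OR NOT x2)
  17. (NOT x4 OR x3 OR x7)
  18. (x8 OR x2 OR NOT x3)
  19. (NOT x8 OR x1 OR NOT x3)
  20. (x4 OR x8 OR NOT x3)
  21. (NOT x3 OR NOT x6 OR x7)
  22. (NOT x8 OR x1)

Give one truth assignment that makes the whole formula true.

Pure literal: x9 appears only positively; assign x9 = True.
Try x1 = False.
  then x8 is forced to False.
  then x3 is forced to False.
  then x6 is forced to True.
Set x2 = True and propagate.
For the remaining variables, x4 = True, x5 = True, x7 = True works.

x1 = F, x2 = T, x3 = F, x4 = T, x5 = T, x6 = T, x7 = T, x8 = F, x9 = T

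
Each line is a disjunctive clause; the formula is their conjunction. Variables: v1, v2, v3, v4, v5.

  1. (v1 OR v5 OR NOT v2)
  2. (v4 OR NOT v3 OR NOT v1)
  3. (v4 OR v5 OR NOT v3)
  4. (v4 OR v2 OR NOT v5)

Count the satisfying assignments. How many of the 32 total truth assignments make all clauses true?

Split on v4, then v5.
  v4=T, v5=T: v1, v2, v3 free → 2^3 = 8.
  v4=T, v5=F: v3 free; 3 ways for (v1,v2) × 2^1 = 6.
  v4=F, v5=T: remaining (v1,v2,v3) ∈ {(F,T,F); (F,T,T); (T,T,F)} — 3.
  v4=F, v5=F: remaining (v1,v2,v3) ∈ {(F,F,F); (T,F,F); (T,T,F)} — 3.
Total: 8 + 6 + 3 + 3 = 20.

20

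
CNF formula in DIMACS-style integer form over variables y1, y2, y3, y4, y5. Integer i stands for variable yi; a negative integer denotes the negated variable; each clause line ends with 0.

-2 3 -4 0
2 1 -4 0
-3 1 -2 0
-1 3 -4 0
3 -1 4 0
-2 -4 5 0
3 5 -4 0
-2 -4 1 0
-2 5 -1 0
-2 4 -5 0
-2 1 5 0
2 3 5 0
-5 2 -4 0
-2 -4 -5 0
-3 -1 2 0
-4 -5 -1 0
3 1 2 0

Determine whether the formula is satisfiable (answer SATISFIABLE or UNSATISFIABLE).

SATISFIABLE

Set y1 = False and propagate.
Branch on y2: take y2 = False.
  then y4 is forced to False.
  then y3 is forced to True.
y5 is now unconstrained; take y5 = True.
So y1=F, y2=F, y3=T, y4=F, y5=T is a satisfying assignment.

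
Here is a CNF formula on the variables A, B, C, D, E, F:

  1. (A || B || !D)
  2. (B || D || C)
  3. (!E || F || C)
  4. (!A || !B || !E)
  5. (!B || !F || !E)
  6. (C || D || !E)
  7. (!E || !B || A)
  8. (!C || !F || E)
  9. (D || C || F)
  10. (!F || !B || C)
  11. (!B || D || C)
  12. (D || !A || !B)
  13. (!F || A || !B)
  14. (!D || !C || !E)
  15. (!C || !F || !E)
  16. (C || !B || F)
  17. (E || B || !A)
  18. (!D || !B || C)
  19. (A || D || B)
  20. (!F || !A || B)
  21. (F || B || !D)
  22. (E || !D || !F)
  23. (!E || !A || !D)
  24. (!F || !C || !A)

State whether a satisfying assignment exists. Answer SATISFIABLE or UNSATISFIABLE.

SATISFIABLE

Branch on A: take A = True.
Branch on B: take B = True.
  then E is forced to False.
  then D is forced to True.
  then C is forced to True.
  then F is forced to False.
Every clause has at least one true literal under this assignment.
So A=1, B=1, C=1, D=1, E=0, F=0 is a satisfying assignment.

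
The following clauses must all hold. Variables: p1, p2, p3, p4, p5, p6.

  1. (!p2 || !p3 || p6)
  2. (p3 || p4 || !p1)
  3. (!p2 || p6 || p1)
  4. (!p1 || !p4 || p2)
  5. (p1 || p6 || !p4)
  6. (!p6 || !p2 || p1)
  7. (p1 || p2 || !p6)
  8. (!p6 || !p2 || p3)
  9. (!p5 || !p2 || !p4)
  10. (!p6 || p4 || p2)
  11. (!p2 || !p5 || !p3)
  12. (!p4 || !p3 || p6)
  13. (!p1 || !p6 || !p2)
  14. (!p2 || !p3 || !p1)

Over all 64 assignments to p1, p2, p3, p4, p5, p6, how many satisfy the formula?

Case analysis on p2 and p6:
  p2=T, p6=T: a clause becomes empty — 0.
  p2=T, p6=F: remaining (p1,p3,p4,p5) ∈ {(T,F,T,F)} — 1.
  p2=F, p6=T: a clause becomes empty — 0.
  p2=F, p6=F: p5 free; 3 ways for (p1,p3,p4) × 2^1 = 6.
Total: 0 + 1 + 0 + 6 = 7.

7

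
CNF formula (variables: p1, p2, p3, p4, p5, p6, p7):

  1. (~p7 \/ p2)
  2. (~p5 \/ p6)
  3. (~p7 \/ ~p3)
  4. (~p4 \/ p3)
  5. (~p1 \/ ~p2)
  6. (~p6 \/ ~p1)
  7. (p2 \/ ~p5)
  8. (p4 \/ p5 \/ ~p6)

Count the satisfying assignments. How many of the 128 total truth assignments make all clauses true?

16

Split on p2, then p5.
  p2=T, p5=T: remaining (p1,p3,p4,p6,p7) ∈ {(F,F,F,T,F); (F,F,F,T,T); (F,T,F,T,F); (F,T,T,T,F)} — 4.
  p2=T, p5=F: 5 of the 32 assignments to (p1,p3,p4,p6,p7) work.
  p2=F, p5=T: a clause becomes empty — 0.
  p2=F, p5=F: 7 of the 32 assignments to (p1,p3,p4,p6,p7) work.
Total: 4 + 5 + 0 + 7 = 16.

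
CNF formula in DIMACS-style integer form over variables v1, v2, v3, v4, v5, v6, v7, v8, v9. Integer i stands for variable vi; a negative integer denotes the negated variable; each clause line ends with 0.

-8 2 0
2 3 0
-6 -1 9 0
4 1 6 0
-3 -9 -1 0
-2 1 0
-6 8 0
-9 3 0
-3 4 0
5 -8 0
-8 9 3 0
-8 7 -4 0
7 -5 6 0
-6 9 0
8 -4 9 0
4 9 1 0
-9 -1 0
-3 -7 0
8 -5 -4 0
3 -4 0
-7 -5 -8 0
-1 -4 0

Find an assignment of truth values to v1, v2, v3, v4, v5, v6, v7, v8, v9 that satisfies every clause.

v1=1, v2=1, v3=0, v4=0, v5=1, v6=0, v7=1, v8=0, v9=0

Check each clause:
  1. (~v8 \/ v2) — ~v8 is true.
  2. (v3 \/ v2) — v2 is true.
  3. (~v1 \/ ~v6 \/ v9) — ~v6 is true.
  4. (v1 \/ v6 \/ v4) — v1 is true.
  5. (~v9 \/ ~v3 \/ ~v1) — ~v3 is true.
  6. (~v2 \/ v1) — v1 is true.
  7. (v8 \/ ~v6) — ~v6 is true.
  8. (v3 \/ ~v9) — ~v9 is true.
  9. (~v3 \/ v4) — ~v3 is true.
  10. (v5 \/ ~v8) — ~v8 is true.
  11. (v9 \/ v3 \/ ~v8) — ~v8 is true.
  12. (~v4 \/ ~v8 \/ v7) — ~v8 is true.
  13. (v7 \/ ~v5 \/ v6) — v7 is true.
  14. (v9 \/ ~v6) — ~v6 is true.
  15. (~v4 \/ v8 \/ v9) — ~v4 is true.
  16. (v4 \/ v9 \/ v1) — v1 is true.
  17. (~v1 \/ ~v9) — ~v9 is true.
  18. (~v3 \/ ~v7) — ~v3 is true.
  19. (~v5 \/ ~v4 \/ v8) — ~v4 is true.
  20. (~v4 \/ v3) — ~v4 is true.
  21. (~v5 \/ ~v7 \/ ~v8) — ~v8 is true.
  22. (~v1 \/ ~v4) — ~v4 is true.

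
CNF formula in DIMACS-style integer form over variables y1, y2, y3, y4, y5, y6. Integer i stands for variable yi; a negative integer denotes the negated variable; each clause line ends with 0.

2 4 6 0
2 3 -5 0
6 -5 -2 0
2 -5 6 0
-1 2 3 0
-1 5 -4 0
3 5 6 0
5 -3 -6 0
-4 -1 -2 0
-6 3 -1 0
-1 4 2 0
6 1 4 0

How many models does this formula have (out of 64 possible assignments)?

15

Split on y2, then y6.
  y2=T, y6=T: 7 of the 16 assignments to (y1,y3,y4,y5) work.
  y2=T, y6=F: remaining (y1,y3,y4,y5) ∈ {(F,T,T,F); (T,T,F,F)} — 2.
  y2=F, y6=T: 5 of the 16 assignments to (y1,y3,y4,y5) work.
  y2=F, y6=F: remaining (y1,y3,y4,y5) ∈ {(F,T,T,F)} — 1.
Total: 7 + 2 + 5 + 1 = 15.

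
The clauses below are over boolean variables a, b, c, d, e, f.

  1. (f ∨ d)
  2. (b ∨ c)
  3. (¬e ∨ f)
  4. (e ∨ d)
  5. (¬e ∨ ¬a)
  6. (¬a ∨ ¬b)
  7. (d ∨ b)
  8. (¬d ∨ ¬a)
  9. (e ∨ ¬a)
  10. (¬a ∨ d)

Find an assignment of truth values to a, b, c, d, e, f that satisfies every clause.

a=False, b=True, c=True, d=True, e=False, f=True

Check each clause:
  1. (d ∨ f) — d is true.
  2. (b ∨ c) — b is true.
  3. (f ∨ ¬e) — ¬e is true.
  4. (d ∨ e) — d is true.
  5. (¬a ∨ ¬e) — ¬e is true.
  6. (¬b ∨ ¬a) — ¬a is true.
  7. (d ∨ b) — b is true.
  8. (¬d ∨ ¬a) — ¬a is true.
  9. (e ∨ ¬a) — ¬a is true.
  10. (¬a ∨ d) — d is true.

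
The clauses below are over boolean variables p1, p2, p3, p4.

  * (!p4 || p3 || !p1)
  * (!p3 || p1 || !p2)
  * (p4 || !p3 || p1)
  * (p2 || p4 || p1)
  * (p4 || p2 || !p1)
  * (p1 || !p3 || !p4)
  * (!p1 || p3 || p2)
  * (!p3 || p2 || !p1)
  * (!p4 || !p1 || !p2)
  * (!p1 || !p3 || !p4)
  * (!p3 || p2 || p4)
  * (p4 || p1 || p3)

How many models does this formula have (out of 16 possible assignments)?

4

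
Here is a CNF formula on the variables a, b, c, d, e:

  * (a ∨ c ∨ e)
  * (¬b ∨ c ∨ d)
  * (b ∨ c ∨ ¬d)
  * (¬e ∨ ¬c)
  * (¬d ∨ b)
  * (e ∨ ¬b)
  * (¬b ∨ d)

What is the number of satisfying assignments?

Satisfying assignments:
  a=F b=F c=F d=F e=T
  a=F b=F c=T d=F e=F
  a=F b=T c=F d=T e=T
  a=T b=F c=F d=F e=F
  a=T b=F c=F d=F e=T
  a=T b=F c=T d=F e=F
  a=T b=T c=F d=T e=T
Count: 7.

7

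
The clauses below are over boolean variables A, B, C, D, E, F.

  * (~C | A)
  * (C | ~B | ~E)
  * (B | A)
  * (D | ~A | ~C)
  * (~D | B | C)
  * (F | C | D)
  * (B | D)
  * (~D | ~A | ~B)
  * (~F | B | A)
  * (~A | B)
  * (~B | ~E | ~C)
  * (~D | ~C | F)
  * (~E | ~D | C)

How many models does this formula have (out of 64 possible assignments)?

The models are:
  A=F B=T C=F D=F E=F F=T
  A=F B=T C=F D=T E=F F=F
  A=F B=T C=F D=T E=F F=T
  A=T B=T C=F D=F E=F F=T
That's 4 in total.

4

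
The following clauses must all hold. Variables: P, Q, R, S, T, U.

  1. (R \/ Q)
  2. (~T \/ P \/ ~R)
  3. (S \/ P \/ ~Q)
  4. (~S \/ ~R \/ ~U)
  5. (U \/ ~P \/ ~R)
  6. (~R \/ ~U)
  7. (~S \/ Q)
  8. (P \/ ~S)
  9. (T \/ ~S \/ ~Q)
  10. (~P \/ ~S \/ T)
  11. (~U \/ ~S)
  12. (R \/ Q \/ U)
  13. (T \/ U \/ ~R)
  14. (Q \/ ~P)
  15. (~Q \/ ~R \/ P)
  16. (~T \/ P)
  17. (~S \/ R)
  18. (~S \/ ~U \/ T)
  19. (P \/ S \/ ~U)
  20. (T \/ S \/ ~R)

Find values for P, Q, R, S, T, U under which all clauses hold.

P=T, Q=T, R=F, S=F, T=T, U=F

Check each clause:
  1. (R \/ Q) — Q is true.
  2. (P \/ ~T \/ ~R) — P is true.
  3. (P \/ ~Q \/ S) — P is true.
  4. (~R \/ ~S \/ ~U) — ~U is true.
  5. (~R \/ U \/ ~P) — ~R is true.
  6. (~R \/ ~U) — ~U is true.
  7. (Q \/ ~S) — Q is true.
  8. (P \/ ~S) — P is true.
  9. (~Q \/ ~S \/ T) — ~S is true.
  10. (~S \/ T \/ ~P) — ~S is true.
  11. (~S \/ ~U) — ~U is true.
  12. (U \/ R \/ Q) — Q is true.
  13. (~R \/ U \/ T) — T is true.
  14. (~P \/ Q) — Q is true.
  15. (~Q \/ ~R \/ P) — P is true.
  16. (P \/ ~T) — P is true.
  17. (R \/ ~S) — ~S is true.
  18. (~U \/ T \/ ~S) — ~U is true.
  19. (~U \/ P \/ S) — P is true.
  20. (S \/ ~R \/ T) — ~R is true.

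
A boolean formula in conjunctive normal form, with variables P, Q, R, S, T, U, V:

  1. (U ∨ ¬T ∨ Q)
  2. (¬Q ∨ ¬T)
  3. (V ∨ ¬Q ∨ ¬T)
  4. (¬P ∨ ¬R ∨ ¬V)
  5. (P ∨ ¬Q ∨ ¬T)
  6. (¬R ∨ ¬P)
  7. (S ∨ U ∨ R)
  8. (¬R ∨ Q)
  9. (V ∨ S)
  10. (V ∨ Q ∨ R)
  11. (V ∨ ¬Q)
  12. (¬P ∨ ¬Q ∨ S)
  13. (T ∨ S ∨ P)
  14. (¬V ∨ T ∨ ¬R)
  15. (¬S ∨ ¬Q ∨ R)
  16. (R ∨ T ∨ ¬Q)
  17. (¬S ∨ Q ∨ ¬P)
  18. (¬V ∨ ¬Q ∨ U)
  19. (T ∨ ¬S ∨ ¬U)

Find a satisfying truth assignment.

P=False  Q=False  R=False  S=False  T=True  U=True  V=True

Check each clause:
  1. (U ∨ Q ∨ ¬T) — U is true.
  2. (¬T ∨ ¬Q) — ¬Q is true.
  3. (¬T ∨ V ∨ ¬Q) — ¬Q is true.
  4. (¬P ∨ ¬V ∨ ¬R) — ¬R is true.
  5. (¬Q ∨ P ∨ ¬T) — ¬Q is true.
  6. (¬R ∨ ¬P) — ¬R is true.
  7. (U ∨ S ∨ R) — U is true.
  8. (Q ∨ ¬R) — ¬R is true.
  9. (V ∨ S) — V is true.
  10. (R ∨ V ∨ Q) — V is true.
  11. (V ∨ ¬Q) — ¬Q is true.
  12. (¬P ∨ ¬Q ∨ S) — ¬Q is true.
  13. (P ∨ T ∨ S) — T is true.
  14. (¬R ∨ ¬V ∨ T) — T is true.
  15. (¬Q ∨ R ∨ ¬S) — ¬S is true.
  16. (T ∨ R ∨ ¬Q) — T is true.
  17. (¬P ∨ Q ∨ ¬S) — ¬S is true.
  18. (¬V ∨ U ∨ ¬Q) — U is true.
  19. (T ∨ ¬S ∨ ¬U) — ¬S is true.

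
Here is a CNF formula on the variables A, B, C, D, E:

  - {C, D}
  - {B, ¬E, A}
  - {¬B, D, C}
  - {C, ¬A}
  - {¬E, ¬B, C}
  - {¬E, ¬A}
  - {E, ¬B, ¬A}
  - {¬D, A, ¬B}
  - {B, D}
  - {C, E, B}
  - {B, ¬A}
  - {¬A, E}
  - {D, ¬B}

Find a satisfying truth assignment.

A=F  B=F  C=T  D=T  E=F

Check each clause:
  1. {D, C} — C is true.
  2. {B, A, ¬E} — ¬E is true.
  3. {D, C, ¬B} — C is true.
  4. {¬A, C} — C is true.
  5. {¬B, C, ¬E} — C is true.
  6. {¬E, ¬A} — ¬E is true.
  7. {¬B, E, ¬A} — ¬A is true.
  8. {¬D, ¬B, A} — ¬B is true.
  9. {D, B} — D is true.
  10. {B, E, C} — C is true.
  11. {B, ¬A} — ¬A is true.
  12. {E, ¬A} — ¬A is true.
  13. {D, ¬B} — D is true.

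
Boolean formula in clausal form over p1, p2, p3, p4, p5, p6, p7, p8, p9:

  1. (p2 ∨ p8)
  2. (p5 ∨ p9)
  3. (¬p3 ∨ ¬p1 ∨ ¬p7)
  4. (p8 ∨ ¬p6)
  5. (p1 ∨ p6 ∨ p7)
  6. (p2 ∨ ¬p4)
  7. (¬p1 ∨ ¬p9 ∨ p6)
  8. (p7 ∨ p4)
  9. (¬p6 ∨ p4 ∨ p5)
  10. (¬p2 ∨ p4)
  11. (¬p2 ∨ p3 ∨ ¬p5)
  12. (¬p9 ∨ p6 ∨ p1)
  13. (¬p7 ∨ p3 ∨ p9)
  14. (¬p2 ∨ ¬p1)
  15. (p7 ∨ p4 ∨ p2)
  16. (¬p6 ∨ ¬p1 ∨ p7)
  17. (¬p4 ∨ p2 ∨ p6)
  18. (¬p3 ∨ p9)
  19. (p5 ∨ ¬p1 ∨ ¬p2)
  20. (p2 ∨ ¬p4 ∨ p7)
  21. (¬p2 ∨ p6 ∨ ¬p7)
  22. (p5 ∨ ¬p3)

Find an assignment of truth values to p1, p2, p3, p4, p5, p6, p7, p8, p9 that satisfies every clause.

p1=False  p2=True  p3=False  p4=True  p5=False  p6=True  p7=False  p8=True  p9=True

Pure literal: p8 appears only positively; assign p8 = True.
Branch on p1: take p1 = False.
The remaining clauses are satisfied by p2 = True, p3 = False, p4 = True, p5 = False, p6 = True, p7 = False, p9 = True.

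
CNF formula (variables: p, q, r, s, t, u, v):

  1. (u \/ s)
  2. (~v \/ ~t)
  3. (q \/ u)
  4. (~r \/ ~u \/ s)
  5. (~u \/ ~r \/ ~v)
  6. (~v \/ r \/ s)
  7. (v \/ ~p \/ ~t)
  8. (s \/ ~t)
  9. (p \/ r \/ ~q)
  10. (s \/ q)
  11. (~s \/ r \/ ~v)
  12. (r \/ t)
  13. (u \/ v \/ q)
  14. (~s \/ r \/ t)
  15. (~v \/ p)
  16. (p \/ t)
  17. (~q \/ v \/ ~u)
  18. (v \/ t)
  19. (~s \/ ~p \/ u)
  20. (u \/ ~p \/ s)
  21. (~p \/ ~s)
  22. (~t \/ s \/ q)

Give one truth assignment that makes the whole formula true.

Branch on p: take p = False.
  then v is forced to False.
  then t is forced to True.
  then s is forced to True.
Branch on q: take q = False.
  then u is forced to True.
r is now unconstrained; take r = True.

p = F  q = F  r = T  s = T  t = T  u = T  v = F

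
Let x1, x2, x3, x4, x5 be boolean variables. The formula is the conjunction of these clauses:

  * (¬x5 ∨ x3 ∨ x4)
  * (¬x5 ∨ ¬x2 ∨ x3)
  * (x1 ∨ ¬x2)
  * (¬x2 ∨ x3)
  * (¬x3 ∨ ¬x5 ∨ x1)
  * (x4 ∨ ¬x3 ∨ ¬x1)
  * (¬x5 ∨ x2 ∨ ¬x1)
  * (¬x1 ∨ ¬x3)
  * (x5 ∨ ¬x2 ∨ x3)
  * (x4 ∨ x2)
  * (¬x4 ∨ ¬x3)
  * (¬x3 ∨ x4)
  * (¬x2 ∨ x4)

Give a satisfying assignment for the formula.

x1=T  x2=F  x3=F  x4=T  x5=F

Try x1 = True.
  then x3 is forced to False.
  then x2 is forced to False.
  then x5 is forced to False.
  then x4 is forced to True.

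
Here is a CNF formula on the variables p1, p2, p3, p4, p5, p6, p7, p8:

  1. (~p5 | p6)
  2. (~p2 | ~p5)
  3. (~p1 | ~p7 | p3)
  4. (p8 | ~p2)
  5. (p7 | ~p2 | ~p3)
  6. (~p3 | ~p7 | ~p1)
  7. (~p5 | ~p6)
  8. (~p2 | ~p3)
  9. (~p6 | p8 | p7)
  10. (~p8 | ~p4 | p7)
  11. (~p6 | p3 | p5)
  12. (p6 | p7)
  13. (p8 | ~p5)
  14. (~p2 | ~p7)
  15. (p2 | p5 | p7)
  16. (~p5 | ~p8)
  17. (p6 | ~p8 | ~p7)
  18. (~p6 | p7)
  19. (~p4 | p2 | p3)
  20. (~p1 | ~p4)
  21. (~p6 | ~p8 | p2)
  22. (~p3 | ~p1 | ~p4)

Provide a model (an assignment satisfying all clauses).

p1=False, p2=False, p3=True, p4=False, p5=False, p6=False, p7=True, p8=False

Check each clause:
  1. (~p5 | p6) — ~p5 is true.
  2. (~p2 | ~p5) — ~p5 is true.
  3. (~p1 | ~p7 | p3) — p3 is true.
  4. (p8 | ~p2) — ~p2 is true.
  5. (p7 | ~p2 | ~p3) — ~p2 is true.
  6. (~p3 | ~p1 | ~p7) — ~p1 is true.
  7. (~p5 | ~p6) — ~p6 is true.
  8. (~p3 | ~p2) — ~p2 is true.
  9. (~p6 | p8 | p7) — ~p6 is true.
  10. (p7 | ~p4 | ~p8) — ~p8 is true.
  11. (p5 | p3 | ~p6) — ~p6 is true.
  12. (p7 | p6) — p7 is true.
  13. (~p5 | p8) — ~p5 is true.
  14. (~p2 | ~p7) — ~p2 is true.
  15. (p2 | p5 | p7) — p7 is true.
  16. (~p5 | ~p8) — ~p8 is true.
  17. (~p8 | ~p7 | p6) — ~p8 is true.
  18. (p7 | ~p6) — ~p6 is true.
  19. (p3 | p2 | ~p4) — p3 is true.
  20. (~p4 | ~p1) — ~p4 is true.
  21. (p2 | ~p8 | ~p6) — ~p8 is true.
  22. (~p3 | ~p4 | ~p1) — ~p4 is true.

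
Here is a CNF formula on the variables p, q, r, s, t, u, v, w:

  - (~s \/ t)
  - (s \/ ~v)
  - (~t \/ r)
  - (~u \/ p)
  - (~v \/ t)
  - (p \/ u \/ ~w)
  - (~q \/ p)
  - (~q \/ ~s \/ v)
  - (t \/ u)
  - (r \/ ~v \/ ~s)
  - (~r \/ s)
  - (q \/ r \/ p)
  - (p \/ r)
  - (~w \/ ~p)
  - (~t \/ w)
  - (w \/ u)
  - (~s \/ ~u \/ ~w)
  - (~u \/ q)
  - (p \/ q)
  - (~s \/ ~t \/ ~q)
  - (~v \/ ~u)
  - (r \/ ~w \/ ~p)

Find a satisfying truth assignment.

p=True, q=True, r=False, s=False, t=False, u=True, v=False, w=False

Check each clause:
  1. (~s \/ t) — ~s is true.
  2. (s \/ ~v) — ~v is true.
  3. (~t \/ r) — ~t is true.
  4. (~u \/ p) — p is true.
  5. (t \/ ~v) — ~v is true.
  6. (~w \/ u \/ p) — ~w is true.
  7. (~q \/ p) — p is true.
  8. (~q \/ v \/ ~s) — ~s is true.
  9. (t \/ u) — u is true.
  10. (r \/ ~s \/ ~v) — ~v is true.
  11. (~r \/ s) — ~r is true.
  12. (q \/ p \/ r) — p is true.
  13. (r \/ p) — p is true.
  14. (~w \/ ~p) — ~w is true.
  15. (w \/ ~t) — ~t is true.
  16. (w \/ u) — u is true.
  17. (~w \/ ~s \/ ~u) — ~w is true.
  18. (~u \/ q) — q is true.
  19. (q \/ p) — p is true.
  20. (~q \/ ~t \/ ~s) — ~t is true.
  21. (~u \/ ~v) — ~v is true.
  22. (~w \/ ~p \/ r) — ~w is true.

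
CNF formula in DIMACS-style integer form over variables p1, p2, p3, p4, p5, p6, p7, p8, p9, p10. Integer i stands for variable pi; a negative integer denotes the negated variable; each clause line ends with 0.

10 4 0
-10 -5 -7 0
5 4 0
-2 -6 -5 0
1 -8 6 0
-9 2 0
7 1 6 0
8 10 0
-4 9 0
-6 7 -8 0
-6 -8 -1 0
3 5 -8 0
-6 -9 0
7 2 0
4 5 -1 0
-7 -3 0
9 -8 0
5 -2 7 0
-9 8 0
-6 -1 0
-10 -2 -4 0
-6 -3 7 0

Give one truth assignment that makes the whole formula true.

p1=1, p2=1, p3=1, p4=1, p5=1, p6=0, p7=0, p8=1, p9=1, p10=0

Check each clause:
  1. (p4 | p10) — p4 is true.
  2. (~p7 | ~p10 | ~p5) — ~p7 is true.
  3. (p5 | p4) — p4 is true.
  4. (~p2 | ~p6 | ~p5) — ~p6 is true.
  5. (p6 | ~p8 | p1) — p1 is true.
  6. (~p9 | p2) — p2 is true.
  7. (p7 | p1 | p6) — p1 is true.
  8. (p8 | p10) — p8 is true.
  9. (p9 | ~p4) — p9 is true.
  10. (~p8 | ~p6 | p7) — ~p6 is true.
  11. (~p6 | ~p8 | ~p1) — ~p6 is true.
  12. (p3 | ~p8 | p5) — p3 is true.
  13. (~p9 | ~p6) — ~p6 is true.
  14. (p2 | p7) — p2 is true.
  15. (~p1 | p5 | p4) — p4 is true.
  16. (~p7 | ~p3) — ~p7 is true.
  17. (p9 | ~p8) — p9 is true.
  18. (p7 | ~p2 | p5) — p5 is true.
  19. (p8 | ~p9) — p8 is true.
  20. (~p1 | ~p6) — ~p6 is true.
  21. (~p10 | ~p4 | ~p2) — ~p10 is true.
  22. (~p3 | p7 | ~p6) — ~p6 is true.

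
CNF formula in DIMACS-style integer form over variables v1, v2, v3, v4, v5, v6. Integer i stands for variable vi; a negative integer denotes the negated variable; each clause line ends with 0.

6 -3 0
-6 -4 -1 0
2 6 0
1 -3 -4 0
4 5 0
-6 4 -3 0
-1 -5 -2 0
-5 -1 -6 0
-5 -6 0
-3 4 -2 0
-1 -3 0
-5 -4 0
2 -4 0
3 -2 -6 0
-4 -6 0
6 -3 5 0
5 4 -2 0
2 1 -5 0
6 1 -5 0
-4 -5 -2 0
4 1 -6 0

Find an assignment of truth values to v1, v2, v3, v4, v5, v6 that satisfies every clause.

v1=True  v2=True  v3=False  v4=True  v5=False  v6=False

Branch on v1: take v1 = True.
  then v3 is forced to False.
For the remaining variables, v2 = True, v4 = True, v5 = False, v6 = False works.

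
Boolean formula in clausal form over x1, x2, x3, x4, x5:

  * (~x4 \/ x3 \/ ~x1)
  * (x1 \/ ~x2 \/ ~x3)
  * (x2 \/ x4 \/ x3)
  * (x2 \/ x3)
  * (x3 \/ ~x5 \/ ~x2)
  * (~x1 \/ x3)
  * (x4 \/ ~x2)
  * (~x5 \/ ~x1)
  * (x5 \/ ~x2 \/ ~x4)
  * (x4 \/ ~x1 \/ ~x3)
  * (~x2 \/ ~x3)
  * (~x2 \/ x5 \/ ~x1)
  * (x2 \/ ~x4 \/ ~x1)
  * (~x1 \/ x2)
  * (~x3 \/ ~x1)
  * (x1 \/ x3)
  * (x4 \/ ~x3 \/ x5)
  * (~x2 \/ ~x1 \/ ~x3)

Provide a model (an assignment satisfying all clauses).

Set x1 = False and propagate.
  then x3 is forced to True.
  then x2 is forced to False.
Try x4 = True.
x5 is now unconstrained; take x5 = True.
Every clause has at least one true literal under this assignment.

x1 = False, x2 = False, x3 = True, x4 = True, x5 = True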